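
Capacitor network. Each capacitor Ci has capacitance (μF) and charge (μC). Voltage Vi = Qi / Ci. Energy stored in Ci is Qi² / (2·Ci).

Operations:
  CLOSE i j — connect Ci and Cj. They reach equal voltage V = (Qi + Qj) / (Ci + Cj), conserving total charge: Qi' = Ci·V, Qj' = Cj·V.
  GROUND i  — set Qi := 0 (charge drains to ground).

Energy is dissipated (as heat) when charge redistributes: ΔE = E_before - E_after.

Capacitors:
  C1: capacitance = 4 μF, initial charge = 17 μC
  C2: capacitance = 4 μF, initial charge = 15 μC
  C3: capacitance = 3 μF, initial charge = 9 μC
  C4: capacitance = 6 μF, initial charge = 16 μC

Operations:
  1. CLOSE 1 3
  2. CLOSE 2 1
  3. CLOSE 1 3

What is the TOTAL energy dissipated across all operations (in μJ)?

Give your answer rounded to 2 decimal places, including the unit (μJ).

Answer: 1.34 μJ

Derivation:
Initial: C1(4μF, Q=17μC, V=4.25V), C2(4μF, Q=15μC, V=3.75V), C3(3μF, Q=9μC, V=3.00V), C4(6μF, Q=16μC, V=2.67V)
Op 1: CLOSE 1-3: Q_total=26.00, C_total=7.00, V=3.71; Q1=14.86, Q3=11.14; dissipated=1.339
Op 2: CLOSE 2-1: Q_total=29.86, C_total=8.00, V=3.73; Q2=14.93, Q1=14.93; dissipated=0.001
Op 3: CLOSE 1-3: Q_total=26.07, C_total=7.00, V=3.72; Q1=14.90, Q3=11.17; dissipated=0.000
Total dissipated: 1.341 μJ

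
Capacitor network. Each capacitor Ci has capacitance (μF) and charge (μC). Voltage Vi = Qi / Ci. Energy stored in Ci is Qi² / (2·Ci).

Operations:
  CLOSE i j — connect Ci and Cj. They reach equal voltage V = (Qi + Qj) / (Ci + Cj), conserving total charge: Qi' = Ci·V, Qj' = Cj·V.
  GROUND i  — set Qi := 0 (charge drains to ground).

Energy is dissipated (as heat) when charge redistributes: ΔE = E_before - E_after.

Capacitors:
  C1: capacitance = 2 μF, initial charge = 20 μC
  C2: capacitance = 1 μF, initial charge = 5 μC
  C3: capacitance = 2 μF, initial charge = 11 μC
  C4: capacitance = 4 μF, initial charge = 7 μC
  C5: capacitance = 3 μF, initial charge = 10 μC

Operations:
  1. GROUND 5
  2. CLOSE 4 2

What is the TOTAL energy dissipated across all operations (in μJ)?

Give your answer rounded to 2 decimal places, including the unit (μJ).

Initial: C1(2μF, Q=20μC, V=10.00V), C2(1μF, Q=5μC, V=5.00V), C3(2μF, Q=11μC, V=5.50V), C4(4μF, Q=7μC, V=1.75V), C5(3μF, Q=10μC, V=3.33V)
Op 1: GROUND 5: Q5=0; energy lost=16.667
Op 2: CLOSE 4-2: Q_total=12.00, C_total=5.00, V=2.40; Q4=9.60, Q2=2.40; dissipated=4.225
Total dissipated: 20.892 μJ

Answer: 20.89 μJ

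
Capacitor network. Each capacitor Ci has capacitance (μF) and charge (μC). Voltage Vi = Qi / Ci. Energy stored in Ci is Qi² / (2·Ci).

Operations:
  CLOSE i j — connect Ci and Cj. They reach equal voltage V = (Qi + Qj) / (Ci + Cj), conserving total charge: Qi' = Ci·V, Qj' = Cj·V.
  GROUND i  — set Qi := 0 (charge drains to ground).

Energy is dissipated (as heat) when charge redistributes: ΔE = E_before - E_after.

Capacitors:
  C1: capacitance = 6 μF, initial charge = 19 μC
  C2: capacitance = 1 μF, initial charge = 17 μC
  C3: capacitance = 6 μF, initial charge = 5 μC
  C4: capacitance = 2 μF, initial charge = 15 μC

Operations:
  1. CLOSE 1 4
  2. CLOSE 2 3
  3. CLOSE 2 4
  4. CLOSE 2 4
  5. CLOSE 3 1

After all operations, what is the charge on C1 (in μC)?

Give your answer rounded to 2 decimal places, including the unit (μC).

Answer: 22.18 μC

Derivation:
Initial: C1(6μF, Q=19μC, V=3.17V), C2(1μF, Q=17μC, V=17.00V), C3(6μF, Q=5μC, V=0.83V), C4(2μF, Q=15μC, V=7.50V)
Op 1: CLOSE 1-4: Q_total=34.00, C_total=8.00, V=4.25; Q1=25.50, Q4=8.50; dissipated=14.083
Op 2: CLOSE 2-3: Q_total=22.00, C_total=7.00, V=3.14; Q2=3.14, Q3=18.86; dissipated=112.012
Op 3: CLOSE 2-4: Q_total=11.64, C_total=3.00, V=3.88; Q2=3.88, Q4=7.76; dissipated=0.409
Op 4: CLOSE 2-4: Q_total=11.64, C_total=3.00, V=3.88; Q2=3.88, Q4=7.76; dissipated=0.000
Op 5: CLOSE 3-1: Q_total=44.36, C_total=12.00, V=3.70; Q3=22.18, Q1=22.18; dissipated=1.839
Final charges: Q1=22.18, Q2=3.88, Q3=22.18, Q4=7.76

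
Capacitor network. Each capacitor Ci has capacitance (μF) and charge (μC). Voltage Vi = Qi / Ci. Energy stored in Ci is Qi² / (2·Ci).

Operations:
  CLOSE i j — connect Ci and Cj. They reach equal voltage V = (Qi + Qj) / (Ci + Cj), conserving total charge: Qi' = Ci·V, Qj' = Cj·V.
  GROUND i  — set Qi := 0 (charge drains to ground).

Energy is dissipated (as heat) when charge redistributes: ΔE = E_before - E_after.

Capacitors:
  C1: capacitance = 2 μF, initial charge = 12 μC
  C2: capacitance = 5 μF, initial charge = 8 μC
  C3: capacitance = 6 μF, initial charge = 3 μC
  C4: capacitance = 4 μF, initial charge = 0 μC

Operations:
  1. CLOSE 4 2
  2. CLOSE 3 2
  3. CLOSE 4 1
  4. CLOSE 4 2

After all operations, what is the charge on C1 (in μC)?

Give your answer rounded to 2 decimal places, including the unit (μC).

Initial: C1(2μF, Q=12μC, V=6.00V), C2(5μF, Q=8μC, V=1.60V), C3(6μF, Q=3μC, V=0.50V), C4(4μF, Q=0μC, V=0.00V)
Op 1: CLOSE 4-2: Q_total=8.00, C_total=9.00, V=0.89; Q4=3.56, Q2=4.44; dissipated=2.844
Op 2: CLOSE 3-2: Q_total=7.44, C_total=11.00, V=0.68; Q3=4.06, Q2=3.38; dissipated=0.206
Op 3: CLOSE 4-1: Q_total=15.56, C_total=6.00, V=2.59; Q4=10.37, Q1=5.19; dissipated=17.416
Op 4: CLOSE 4-2: Q_total=13.75, C_total=9.00, V=1.53; Q4=6.11, Q2=7.64; dissipated=4.078
Final charges: Q1=5.19, Q2=7.64, Q3=4.06, Q4=6.11

Answer: 5.19 μC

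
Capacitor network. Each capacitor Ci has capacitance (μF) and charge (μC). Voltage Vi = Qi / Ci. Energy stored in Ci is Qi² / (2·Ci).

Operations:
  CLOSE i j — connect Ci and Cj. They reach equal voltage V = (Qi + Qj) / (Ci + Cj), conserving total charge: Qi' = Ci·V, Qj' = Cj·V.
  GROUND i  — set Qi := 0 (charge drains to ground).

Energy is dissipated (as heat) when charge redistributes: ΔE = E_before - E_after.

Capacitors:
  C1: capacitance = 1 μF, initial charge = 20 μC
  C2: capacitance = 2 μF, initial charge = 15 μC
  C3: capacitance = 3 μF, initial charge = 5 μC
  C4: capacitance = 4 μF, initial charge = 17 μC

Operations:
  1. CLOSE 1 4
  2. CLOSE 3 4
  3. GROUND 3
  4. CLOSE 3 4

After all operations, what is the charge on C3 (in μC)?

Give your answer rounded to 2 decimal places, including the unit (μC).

Initial: C1(1μF, Q=20μC, V=20.00V), C2(2μF, Q=15μC, V=7.50V), C3(3μF, Q=5μC, V=1.67V), C4(4μF, Q=17μC, V=4.25V)
Op 1: CLOSE 1-4: Q_total=37.00, C_total=5.00, V=7.40; Q1=7.40, Q4=29.60; dissipated=99.225
Op 2: CLOSE 3-4: Q_total=34.60, C_total=7.00, V=4.94; Q3=14.83, Q4=19.77; dissipated=28.175
Op 3: GROUND 3: Q3=0; energy lost=36.648
Op 4: CLOSE 3-4: Q_total=19.77, C_total=7.00, V=2.82; Q3=8.47, Q4=11.30; dissipated=20.942
Final charges: Q1=7.40, Q2=15.00, Q3=8.47, Q4=11.30

Answer: 8.47 μC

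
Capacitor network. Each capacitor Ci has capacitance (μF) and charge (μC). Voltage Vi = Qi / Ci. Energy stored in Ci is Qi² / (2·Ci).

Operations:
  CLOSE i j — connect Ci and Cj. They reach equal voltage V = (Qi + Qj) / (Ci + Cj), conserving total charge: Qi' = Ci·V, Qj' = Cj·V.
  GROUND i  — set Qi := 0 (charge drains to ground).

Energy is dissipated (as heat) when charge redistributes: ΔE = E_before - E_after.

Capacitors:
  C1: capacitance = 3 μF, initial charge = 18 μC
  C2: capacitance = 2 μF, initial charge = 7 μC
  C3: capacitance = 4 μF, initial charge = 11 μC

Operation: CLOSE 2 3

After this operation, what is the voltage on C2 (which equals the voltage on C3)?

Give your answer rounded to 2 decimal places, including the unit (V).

Initial: C1(3μF, Q=18μC, V=6.00V), C2(2μF, Q=7μC, V=3.50V), C3(4μF, Q=11μC, V=2.75V)
Op 1: CLOSE 2-3: Q_total=18.00, C_total=6.00, V=3.00; Q2=6.00, Q3=12.00; dissipated=0.375

Answer: 3.00 V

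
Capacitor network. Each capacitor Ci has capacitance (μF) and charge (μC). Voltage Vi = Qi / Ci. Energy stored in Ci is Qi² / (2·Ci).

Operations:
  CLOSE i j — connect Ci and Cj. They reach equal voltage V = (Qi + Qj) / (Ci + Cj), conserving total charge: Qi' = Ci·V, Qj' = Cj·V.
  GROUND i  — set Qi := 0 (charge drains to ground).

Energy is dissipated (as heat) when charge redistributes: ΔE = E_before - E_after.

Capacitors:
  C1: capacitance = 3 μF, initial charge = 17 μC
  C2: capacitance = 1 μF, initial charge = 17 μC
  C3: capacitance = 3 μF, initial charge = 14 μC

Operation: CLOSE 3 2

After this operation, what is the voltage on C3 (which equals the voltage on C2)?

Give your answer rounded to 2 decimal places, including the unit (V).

Initial: C1(3μF, Q=17μC, V=5.67V), C2(1μF, Q=17μC, V=17.00V), C3(3μF, Q=14μC, V=4.67V)
Op 1: CLOSE 3-2: Q_total=31.00, C_total=4.00, V=7.75; Q3=23.25, Q2=7.75; dissipated=57.042

Answer: 7.75 V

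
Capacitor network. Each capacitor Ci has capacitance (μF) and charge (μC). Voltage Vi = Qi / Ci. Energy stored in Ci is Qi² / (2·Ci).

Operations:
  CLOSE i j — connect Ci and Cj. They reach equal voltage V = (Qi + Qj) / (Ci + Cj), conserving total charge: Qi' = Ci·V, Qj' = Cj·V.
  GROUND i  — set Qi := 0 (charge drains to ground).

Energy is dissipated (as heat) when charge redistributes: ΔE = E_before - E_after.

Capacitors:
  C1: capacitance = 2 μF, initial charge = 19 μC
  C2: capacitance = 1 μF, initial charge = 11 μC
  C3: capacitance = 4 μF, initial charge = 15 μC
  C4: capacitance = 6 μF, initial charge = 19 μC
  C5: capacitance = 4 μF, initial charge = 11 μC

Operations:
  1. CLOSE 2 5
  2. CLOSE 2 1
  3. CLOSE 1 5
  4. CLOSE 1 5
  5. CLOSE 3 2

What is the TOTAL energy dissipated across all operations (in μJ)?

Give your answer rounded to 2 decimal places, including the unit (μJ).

Initial: C1(2μF, Q=19μC, V=9.50V), C2(1μF, Q=11μC, V=11.00V), C3(4μF, Q=15μC, V=3.75V), C4(6μF, Q=19μC, V=3.17V), C5(4μF, Q=11μC, V=2.75V)
Op 1: CLOSE 2-5: Q_total=22.00, C_total=5.00, V=4.40; Q2=4.40, Q5=17.60; dissipated=27.225
Op 2: CLOSE 2-1: Q_total=23.40, C_total=3.00, V=7.80; Q2=7.80, Q1=15.60; dissipated=8.670
Op 3: CLOSE 1-5: Q_total=33.20, C_total=6.00, V=5.53; Q1=11.07, Q5=22.13; dissipated=7.707
Op 4: CLOSE 1-5: Q_total=33.20, C_total=6.00, V=5.53; Q1=11.07, Q5=22.13; dissipated=0.000
Op 5: CLOSE 3-2: Q_total=22.80, C_total=5.00, V=4.56; Q3=18.24, Q2=4.56; dissipated=6.561
Total dissipated: 50.163 μJ

Answer: 50.16 μJ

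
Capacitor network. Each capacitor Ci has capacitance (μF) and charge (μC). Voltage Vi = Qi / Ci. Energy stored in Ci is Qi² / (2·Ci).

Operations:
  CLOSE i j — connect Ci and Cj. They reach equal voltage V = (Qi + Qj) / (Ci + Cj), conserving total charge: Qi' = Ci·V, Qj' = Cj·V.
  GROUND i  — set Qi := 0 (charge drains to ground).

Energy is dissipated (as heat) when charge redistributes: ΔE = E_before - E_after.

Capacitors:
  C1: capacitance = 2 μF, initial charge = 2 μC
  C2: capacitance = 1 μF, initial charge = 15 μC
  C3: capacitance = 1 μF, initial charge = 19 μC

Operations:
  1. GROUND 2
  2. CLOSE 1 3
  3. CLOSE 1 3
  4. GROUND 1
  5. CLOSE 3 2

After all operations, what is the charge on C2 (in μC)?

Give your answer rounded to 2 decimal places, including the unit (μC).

Initial: C1(2μF, Q=2μC, V=1.00V), C2(1μF, Q=15μC, V=15.00V), C3(1μF, Q=19μC, V=19.00V)
Op 1: GROUND 2: Q2=0; energy lost=112.500
Op 2: CLOSE 1-3: Q_total=21.00, C_total=3.00, V=7.00; Q1=14.00, Q3=7.00; dissipated=108.000
Op 3: CLOSE 1-3: Q_total=21.00, C_total=3.00, V=7.00; Q1=14.00, Q3=7.00; dissipated=0.000
Op 4: GROUND 1: Q1=0; energy lost=49.000
Op 5: CLOSE 3-2: Q_total=7.00, C_total=2.00, V=3.50; Q3=3.50, Q2=3.50; dissipated=12.250
Final charges: Q1=0.00, Q2=3.50, Q3=3.50

Answer: 3.50 μC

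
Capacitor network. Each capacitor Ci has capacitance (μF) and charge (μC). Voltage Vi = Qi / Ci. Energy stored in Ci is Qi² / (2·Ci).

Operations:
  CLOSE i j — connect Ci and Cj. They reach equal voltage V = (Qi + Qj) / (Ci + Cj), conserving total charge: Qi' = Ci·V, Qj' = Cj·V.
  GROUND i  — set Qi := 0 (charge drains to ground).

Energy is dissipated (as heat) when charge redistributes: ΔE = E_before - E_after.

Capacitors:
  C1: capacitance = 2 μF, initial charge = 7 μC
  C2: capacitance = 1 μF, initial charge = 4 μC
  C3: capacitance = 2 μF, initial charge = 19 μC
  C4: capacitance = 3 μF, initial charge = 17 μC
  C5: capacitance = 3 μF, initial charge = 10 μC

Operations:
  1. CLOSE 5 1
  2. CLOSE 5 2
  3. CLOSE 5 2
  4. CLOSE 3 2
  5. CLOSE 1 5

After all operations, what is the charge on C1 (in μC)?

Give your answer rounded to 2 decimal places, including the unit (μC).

Initial: C1(2μF, Q=7μC, V=3.50V), C2(1μF, Q=4μC, V=4.00V), C3(2μF, Q=19μC, V=9.50V), C4(3μF, Q=17μC, V=5.67V), C5(3μF, Q=10μC, V=3.33V)
Op 1: CLOSE 5-1: Q_total=17.00, C_total=5.00, V=3.40; Q5=10.20, Q1=6.80; dissipated=0.017
Op 2: CLOSE 5-2: Q_total=14.20, C_total=4.00, V=3.55; Q5=10.65, Q2=3.55; dissipated=0.135
Op 3: CLOSE 5-2: Q_total=14.20, C_total=4.00, V=3.55; Q5=10.65, Q2=3.55; dissipated=0.000
Op 4: CLOSE 3-2: Q_total=22.55, C_total=3.00, V=7.52; Q3=15.03, Q2=7.52; dissipated=11.801
Op 5: CLOSE 1-5: Q_total=17.45, C_total=5.00, V=3.49; Q1=6.98, Q5=10.47; dissipated=0.013
Final charges: Q1=6.98, Q2=7.52, Q3=15.03, Q4=17.00, Q5=10.47

Answer: 6.98 μC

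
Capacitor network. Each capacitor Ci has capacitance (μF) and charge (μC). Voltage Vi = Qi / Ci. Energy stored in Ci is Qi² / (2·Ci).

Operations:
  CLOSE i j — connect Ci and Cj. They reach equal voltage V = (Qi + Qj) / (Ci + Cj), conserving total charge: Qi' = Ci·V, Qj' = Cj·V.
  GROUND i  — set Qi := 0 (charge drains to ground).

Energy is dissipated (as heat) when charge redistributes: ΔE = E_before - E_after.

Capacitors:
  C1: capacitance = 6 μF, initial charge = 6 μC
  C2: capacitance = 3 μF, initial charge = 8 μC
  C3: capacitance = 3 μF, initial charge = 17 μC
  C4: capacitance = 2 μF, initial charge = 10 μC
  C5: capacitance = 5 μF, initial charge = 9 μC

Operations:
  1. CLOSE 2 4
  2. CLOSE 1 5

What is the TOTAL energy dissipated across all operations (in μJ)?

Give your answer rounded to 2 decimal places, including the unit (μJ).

Initial: C1(6μF, Q=6μC, V=1.00V), C2(3μF, Q=8μC, V=2.67V), C3(3μF, Q=17μC, V=5.67V), C4(2μF, Q=10μC, V=5.00V), C5(5μF, Q=9μC, V=1.80V)
Op 1: CLOSE 2-4: Q_total=18.00, C_total=5.00, V=3.60; Q2=10.80, Q4=7.20; dissipated=3.267
Op 2: CLOSE 1-5: Q_total=15.00, C_total=11.00, V=1.36; Q1=8.18, Q5=6.82; dissipated=0.873
Total dissipated: 4.139 μJ

Answer: 4.14 μJ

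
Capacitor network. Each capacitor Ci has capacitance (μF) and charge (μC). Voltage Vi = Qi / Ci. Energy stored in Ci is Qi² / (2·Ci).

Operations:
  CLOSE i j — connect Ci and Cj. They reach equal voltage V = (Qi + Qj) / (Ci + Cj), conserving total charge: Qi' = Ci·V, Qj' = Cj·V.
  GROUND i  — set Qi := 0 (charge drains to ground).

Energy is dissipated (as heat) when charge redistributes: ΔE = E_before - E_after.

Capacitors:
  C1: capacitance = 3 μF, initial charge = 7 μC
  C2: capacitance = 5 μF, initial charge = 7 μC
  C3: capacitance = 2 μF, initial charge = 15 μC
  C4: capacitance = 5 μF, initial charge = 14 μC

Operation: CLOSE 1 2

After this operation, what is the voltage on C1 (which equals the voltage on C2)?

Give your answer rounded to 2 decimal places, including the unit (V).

Answer: 1.75 V

Derivation:
Initial: C1(3μF, Q=7μC, V=2.33V), C2(5μF, Q=7μC, V=1.40V), C3(2μF, Q=15μC, V=7.50V), C4(5μF, Q=14μC, V=2.80V)
Op 1: CLOSE 1-2: Q_total=14.00, C_total=8.00, V=1.75; Q1=5.25, Q2=8.75; dissipated=0.817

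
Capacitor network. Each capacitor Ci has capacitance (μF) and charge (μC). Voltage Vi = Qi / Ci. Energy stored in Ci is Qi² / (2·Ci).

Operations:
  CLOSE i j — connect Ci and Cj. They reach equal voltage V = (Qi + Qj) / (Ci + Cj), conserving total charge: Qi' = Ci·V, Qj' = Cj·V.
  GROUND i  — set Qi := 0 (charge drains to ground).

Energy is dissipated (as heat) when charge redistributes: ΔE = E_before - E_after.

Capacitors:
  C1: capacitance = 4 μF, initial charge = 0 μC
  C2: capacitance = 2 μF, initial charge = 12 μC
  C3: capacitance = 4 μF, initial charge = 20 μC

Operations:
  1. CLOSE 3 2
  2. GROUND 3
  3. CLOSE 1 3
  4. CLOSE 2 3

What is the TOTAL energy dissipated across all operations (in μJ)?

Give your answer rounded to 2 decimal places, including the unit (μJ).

Initial: C1(4μF, Q=0μC, V=0.00V), C2(2μF, Q=12μC, V=6.00V), C3(4μF, Q=20μC, V=5.00V)
Op 1: CLOSE 3-2: Q_total=32.00, C_total=6.00, V=5.33; Q3=21.33, Q2=10.67; dissipated=0.667
Op 2: GROUND 3: Q3=0; energy lost=56.889
Op 3: CLOSE 1-3: Q_total=0.00, C_total=8.00, V=0.00; Q1=0.00, Q3=0.00; dissipated=0.000
Op 4: CLOSE 2-3: Q_total=10.67, C_total=6.00, V=1.78; Q2=3.56, Q3=7.11; dissipated=18.963
Total dissipated: 76.519 μJ

Answer: 76.52 μJ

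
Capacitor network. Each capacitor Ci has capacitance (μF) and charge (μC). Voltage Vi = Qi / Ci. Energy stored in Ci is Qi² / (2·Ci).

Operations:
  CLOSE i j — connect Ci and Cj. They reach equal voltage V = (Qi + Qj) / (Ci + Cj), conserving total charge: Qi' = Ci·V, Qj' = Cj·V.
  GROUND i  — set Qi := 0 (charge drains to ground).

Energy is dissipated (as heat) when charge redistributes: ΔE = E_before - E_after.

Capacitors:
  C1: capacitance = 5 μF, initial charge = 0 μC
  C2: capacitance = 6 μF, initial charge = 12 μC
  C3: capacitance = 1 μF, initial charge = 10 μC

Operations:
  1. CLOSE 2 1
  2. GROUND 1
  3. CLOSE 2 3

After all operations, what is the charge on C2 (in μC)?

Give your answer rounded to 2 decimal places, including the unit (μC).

Initial: C1(5μF, Q=0μC, V=0.00V), C2(6μF, Q=12μC, V=2.00V), C3(1μF, Q=10μC, V=10.00V)
Op 1: CLOSE 2-1: Q_total=12.00, C_total=11.00, V=1.09; Q2=6.55, Q1=5.45; dissipated=5.455
Op 2: GROUND 1: Q1=0; energy lost=2.975
Op 3: CLOSE 2-3: Q_total=16.55, C_total=7.00, V=2.36; Q2=14.18, Q3=2.36; dissipated=34.017
Final charges: Q1=0.00, Q2=14.18, Q3=2.36

Answer: 14.18 μC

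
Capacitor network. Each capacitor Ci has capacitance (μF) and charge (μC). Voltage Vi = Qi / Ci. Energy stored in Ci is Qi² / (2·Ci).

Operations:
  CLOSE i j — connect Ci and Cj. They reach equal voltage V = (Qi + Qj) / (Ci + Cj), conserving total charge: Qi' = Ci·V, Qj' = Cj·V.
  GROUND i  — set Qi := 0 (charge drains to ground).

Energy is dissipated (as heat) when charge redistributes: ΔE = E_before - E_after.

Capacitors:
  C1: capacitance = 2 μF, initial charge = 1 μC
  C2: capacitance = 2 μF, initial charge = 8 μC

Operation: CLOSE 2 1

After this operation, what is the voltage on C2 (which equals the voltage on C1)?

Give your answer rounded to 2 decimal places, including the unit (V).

Initial: C1(2μF, Q=1μC, V=0.50V), C2(2μF, Q=8μC, V=4.00V)
Op 1: CLOSE 2-1: Q_total=9.00, C_total=4.00, V=2.25; Q2=4.50, Q1=4.50; dissipated=6.125

Answer: 2.25 V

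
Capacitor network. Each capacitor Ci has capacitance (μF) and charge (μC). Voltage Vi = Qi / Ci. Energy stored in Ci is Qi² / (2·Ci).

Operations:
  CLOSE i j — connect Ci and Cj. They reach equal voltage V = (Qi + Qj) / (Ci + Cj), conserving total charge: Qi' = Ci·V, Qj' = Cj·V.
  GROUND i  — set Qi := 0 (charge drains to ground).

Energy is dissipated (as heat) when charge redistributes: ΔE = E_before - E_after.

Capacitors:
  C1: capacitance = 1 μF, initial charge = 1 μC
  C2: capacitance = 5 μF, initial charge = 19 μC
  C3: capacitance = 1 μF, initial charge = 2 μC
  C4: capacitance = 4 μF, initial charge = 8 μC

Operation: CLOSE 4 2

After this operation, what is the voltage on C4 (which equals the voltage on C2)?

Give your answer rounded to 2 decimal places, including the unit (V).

Answer: 3.00 V

Derivation:
Initial: C1(1μF, Q=1μC, V=1.00V), C2(5μF, Q=19μC, V=3.80V), C3(1μF, Q=2μC, V=2.00V), C4(4μF, Q=8μC, V=2.00V)
Op 1: CLOSE 4-2: Q_total=27.00, C_total=9.00, V=3.00; Q4=12.00, Q2=15.00; dissipated=3.600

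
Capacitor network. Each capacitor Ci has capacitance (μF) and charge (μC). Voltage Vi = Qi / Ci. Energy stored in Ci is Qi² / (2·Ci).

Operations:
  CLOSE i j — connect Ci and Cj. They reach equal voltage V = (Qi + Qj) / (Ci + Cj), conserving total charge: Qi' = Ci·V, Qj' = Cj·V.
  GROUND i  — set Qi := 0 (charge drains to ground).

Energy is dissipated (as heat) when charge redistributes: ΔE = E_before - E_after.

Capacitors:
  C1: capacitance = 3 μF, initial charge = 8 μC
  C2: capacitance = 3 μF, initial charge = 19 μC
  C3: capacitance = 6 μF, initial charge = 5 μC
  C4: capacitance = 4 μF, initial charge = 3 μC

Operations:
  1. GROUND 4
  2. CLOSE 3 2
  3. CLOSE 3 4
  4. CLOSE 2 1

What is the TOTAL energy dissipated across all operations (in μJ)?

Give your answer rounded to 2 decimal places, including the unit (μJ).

Answer: 39.91 μJ

Derivation:
Initial: C1(3μF, Q=8μC, V=2.67V), C2(3μF, Q=19μC, V=6.33V), C3(6μF, Q=5μC, V=0.83V), C4(4μF, Q=3μC, V=0.75V)
Op 1: GROUND 4: Q4=0; energy lost=1.125
Op 2: CLOSE 3-2: Q_total=24.00, C_total=9.00, V=2.67; Q3=16.00, Q2=8.00; dissipated=30.250
Op 3: CLOSE 3-4: Q_total=16.00, C_total=10.00, V=1.60; Q3=9.60, Q4=6.40; dissipated=8.533
Op 4: CLOSE 2-1: Q_total=16.00, C_total=6.00, V=2.67; Q2=8.00, Q1=8.00; dissipated=0.000
Total dissipated: 39.908 μJ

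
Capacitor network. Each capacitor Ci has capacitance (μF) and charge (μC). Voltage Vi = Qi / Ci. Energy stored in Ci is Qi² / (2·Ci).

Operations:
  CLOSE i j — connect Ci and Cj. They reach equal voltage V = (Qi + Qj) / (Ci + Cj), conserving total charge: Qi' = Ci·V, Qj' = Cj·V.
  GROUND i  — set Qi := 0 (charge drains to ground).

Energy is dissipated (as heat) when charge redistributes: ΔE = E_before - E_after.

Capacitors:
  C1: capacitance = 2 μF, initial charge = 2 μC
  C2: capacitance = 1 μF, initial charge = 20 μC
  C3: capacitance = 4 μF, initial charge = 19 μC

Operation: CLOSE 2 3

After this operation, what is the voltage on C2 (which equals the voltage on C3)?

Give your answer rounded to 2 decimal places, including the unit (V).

Initial: C1(2μF, Q=2μC, V=1.00V), C2(1μF, Q=20μC, V=20.00V), C3(4μF, Q=19μC, V=4.75V)
Op 1: CLOSE 2-3: Q_total=39.00, C_total=5.00, V=7.80; Q2=7.80, Q3=31.20; dissipated=93.025

Answer: 7.80 V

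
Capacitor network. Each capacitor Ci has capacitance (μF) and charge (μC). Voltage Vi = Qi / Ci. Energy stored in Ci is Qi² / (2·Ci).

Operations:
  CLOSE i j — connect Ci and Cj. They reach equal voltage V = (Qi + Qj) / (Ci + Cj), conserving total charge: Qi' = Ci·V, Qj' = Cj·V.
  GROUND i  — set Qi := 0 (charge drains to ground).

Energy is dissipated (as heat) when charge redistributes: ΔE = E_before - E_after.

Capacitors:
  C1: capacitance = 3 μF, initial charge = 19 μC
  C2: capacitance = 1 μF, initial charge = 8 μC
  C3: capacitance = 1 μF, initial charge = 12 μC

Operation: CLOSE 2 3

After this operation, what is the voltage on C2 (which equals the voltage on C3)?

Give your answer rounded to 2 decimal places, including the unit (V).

Answer: 10.00 V

Derivation:
Initial: C1(3μF, Q=19μC, V=6.33V), C2(1μF, Q=8μC, V=8.00V), C3(1μF, Q=12μC, V=12.00V)
Op 1: CLOSE 2-3: Q_total=20.00, C_total=2.00, V=10.00; Q2=10.00, Q3=10.00; dissipated=4.000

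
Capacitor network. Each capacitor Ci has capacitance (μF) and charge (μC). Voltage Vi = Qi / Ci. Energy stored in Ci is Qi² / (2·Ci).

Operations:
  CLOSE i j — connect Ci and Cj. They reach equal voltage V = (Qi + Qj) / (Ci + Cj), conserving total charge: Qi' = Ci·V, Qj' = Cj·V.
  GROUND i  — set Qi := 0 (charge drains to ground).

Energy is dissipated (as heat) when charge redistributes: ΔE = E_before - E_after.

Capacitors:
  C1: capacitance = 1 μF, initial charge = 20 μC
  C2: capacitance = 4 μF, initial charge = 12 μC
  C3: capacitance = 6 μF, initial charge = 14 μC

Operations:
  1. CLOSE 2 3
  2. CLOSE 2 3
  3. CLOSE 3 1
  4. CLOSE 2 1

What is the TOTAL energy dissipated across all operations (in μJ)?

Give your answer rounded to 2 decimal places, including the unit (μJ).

Initial: C1(1μF, Q=20μC, V=20.00V), C2(4μF, Q=12μC, V=3.00V), C3(6μF, Q=14μC, V=2.33V)
Op 1: CLOSE 2-3: Q_total=26.00, C_total=10.00, V=2.60; Q2=10.40, Q3=15.60; dissipated=0.533
Op 2: CLOSE 2-3: Q_total=26.00, C_total=10.00, V=2.60; Q2=10.40, Q3=15.60; dissipated=0.000
Op 3: CLOSE 3-1: Q_total=35.60, C_total=7.00, V=5.09; Q3=30.51, Q1=5.09; dissipated=129.754
Op 4: CLOSE 2-1: Q_total=15.49, C_total=5.00, V=3.10; Q2=12.39, Q1=3.10; dissipated=2.472
Total dissipated: 132.759 μJ

Answer: 132.76 μJ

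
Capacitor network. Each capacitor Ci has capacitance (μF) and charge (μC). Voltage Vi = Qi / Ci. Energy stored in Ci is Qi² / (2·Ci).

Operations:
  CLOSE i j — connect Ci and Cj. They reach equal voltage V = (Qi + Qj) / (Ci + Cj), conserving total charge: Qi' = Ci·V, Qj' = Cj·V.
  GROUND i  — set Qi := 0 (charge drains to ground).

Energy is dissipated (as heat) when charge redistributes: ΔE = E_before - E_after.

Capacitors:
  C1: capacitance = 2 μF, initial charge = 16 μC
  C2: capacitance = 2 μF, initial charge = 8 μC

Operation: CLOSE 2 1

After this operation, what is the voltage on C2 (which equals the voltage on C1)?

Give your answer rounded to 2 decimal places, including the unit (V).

Initial: C1(2μF, Q=16μC, V=8.00V), C2(2μF, Q=8μC, V=4.00V)
Op 1: CLOSE 2-1: Q_total=24.00, C_total=4.00, V=6.00; Q2=12.00, Q1=12.00; dissipated=8.000

Answer: 6.00 V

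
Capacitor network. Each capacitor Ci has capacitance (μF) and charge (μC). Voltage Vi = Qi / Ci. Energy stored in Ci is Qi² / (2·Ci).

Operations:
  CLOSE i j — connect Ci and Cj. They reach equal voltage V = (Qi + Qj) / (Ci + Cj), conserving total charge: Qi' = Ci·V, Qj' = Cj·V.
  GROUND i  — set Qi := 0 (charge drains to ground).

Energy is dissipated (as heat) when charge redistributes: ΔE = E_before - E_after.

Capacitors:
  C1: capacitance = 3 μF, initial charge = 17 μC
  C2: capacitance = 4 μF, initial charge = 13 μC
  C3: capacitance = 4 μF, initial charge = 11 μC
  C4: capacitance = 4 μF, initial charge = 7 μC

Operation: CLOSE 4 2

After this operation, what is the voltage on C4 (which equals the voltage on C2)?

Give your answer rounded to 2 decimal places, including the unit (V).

Answer: 2.50 V

Derivation:
Initial: C1(3μF, Q=17μC, V=5.67V), C2(4μF, Q=13μC, V=3.25V), C3(4μF, Q=11μC, V=2.75V), C4(4μF, Q=7μC, V=1.75V)
Op 1: CLOSE 4-2: Q_total=20.00, C_total=8.00, V=2.50; Q4=10.00, Q2=10.00; dissipated=2.250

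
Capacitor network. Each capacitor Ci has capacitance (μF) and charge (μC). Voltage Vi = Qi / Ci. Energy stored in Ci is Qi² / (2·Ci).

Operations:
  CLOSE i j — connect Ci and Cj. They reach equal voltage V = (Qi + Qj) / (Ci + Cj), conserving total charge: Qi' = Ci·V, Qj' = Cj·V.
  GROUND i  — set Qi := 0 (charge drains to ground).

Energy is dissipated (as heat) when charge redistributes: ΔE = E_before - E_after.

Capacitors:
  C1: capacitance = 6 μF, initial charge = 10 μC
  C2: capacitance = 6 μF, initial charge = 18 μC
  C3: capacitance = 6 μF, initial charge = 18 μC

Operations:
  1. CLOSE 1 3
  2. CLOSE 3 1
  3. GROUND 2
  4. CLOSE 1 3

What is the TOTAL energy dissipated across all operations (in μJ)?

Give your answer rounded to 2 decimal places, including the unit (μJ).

Initial: C1(6μF, Q=10μC, V=1.67V), C2(6μF, Q=18μC, V=3.00V), C3(6μF, Q=18μC, V=3.00V)
Op 1: CLOSE 1-3: Q_total=28.00, C_total=12.00, V=2.33; Q1=14.00, Q3=14.00; dissipated=2.667
Op 2: CLOSE 3-1: Q_total=28.00, C_total=12.00, V=2.33; Q3=14.00, Q1=14.00; dissipated=0.000
Op 3: GROUND 2: Q2=0; energy lost=27.000
Op 4: CLOSE 1-3: Q_total=28.00, C_total=12.00, V=2.33; Q1=14.00, Q3=14.00; dissipated=0.000
Total dissipated: 29.667 μJ

Answer: 29.67 μJ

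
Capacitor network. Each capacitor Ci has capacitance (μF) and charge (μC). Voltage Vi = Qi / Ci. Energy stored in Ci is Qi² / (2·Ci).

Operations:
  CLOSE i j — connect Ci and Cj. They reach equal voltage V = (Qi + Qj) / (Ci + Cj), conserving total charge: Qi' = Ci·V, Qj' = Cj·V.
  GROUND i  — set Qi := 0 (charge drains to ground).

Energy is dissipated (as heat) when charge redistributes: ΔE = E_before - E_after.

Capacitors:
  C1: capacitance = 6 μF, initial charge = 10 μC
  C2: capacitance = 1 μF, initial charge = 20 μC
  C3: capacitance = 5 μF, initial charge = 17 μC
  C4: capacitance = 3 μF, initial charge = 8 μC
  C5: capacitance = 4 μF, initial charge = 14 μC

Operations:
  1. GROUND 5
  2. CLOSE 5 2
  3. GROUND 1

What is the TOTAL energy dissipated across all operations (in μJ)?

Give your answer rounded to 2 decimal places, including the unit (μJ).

Initial: C1(6μF, Q=10μC, V=1.67V), C2(1μF, Q=20μC, V=20.00V), C3(5μF, Q=17μC, V=3.40V), C4(3μF, Q=8μC, V=2.67V), C5(4μF, Q=14μC, V=3.50V)
Op 1: GROUND 5: Q5=0; energy lost=24.500
Op 2: CLOSE 5-2: Q_total=20.00, C_total=5.00, V=4.00; Q5=16.00, Q2=4.00; dissipated=160.000
Op 3: GROUND 1: Q1=0; energy lost=8.333
Total dissipated: 192.833 μJ

Answer: 192.83 μJ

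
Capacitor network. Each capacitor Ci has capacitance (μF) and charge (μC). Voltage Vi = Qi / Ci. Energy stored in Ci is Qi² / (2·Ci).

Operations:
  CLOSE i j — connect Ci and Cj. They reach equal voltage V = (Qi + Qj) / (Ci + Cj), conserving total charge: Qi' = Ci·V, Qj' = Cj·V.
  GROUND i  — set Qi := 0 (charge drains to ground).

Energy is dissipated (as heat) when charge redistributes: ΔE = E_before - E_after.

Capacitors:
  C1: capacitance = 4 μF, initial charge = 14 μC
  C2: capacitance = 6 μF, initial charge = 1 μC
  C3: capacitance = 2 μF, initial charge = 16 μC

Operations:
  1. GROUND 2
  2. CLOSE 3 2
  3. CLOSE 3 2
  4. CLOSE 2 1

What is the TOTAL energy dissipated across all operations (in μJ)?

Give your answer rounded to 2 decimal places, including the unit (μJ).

Answer: 50.78 μJ

Derivation:
Initial: C1(4μF, Q=14μC, V=3.50V), C2(6μF, Q=1μC, V=0.17V), C3(2μF, Q=16μC, V=8.00V)
Op 1: GROUND 2: Q2=0; energy lost=0.083
Op 2: CLOSE 3-2: Q_total=16.00, C_total=8.00, V=2.00; Q3=4.00, Q2=12.00; dissipated=48.000
Op 3: CLOSE 3-2: Q_total=16.00, C_total=8.00, V=2.00; Q3=4.00, Q2=12.00; dissipated=0.000
Op 4: CLOSE 2-1: Q_total=26.00, C_total=10.00, V=2.60; Q2=15.60, Q1=10.40; dissipated=2.700
Total dissipated: 50.783 μJ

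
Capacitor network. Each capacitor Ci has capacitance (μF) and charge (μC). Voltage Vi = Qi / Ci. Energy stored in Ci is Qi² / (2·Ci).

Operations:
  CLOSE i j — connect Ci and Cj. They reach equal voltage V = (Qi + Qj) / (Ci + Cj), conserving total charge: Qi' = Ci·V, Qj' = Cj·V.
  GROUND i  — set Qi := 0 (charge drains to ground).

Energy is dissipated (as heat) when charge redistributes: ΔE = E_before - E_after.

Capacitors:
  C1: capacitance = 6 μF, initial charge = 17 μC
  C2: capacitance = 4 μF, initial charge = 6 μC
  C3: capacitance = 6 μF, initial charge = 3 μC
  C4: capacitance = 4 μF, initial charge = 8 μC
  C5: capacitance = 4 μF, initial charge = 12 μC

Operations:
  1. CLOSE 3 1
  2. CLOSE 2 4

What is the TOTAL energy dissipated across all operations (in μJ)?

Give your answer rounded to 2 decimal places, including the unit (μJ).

Initial: C1(6μF, Q=17μC, V=2.83V), C2(4μF, Q=6μC, V=1.50V), C3(6μF, Q=3μC, V=0.50V), C4(4μF, Q=8μC, V=2.00V), C5(4μF, Q=12μC, V=3.00V)
Op 1: CLOSE 3-1: Q_total=20.00, C_total=12.00, V=1.67; Q3=10.00, Q1=10.00; dissipated=8.167
Op 2: CLOSE 2-4: Q_total=14.00, C_total=8.00, V=1.75; Q2=7.00, Q4=7.00; dissipated=0.250
Total dissipated: 8.417 μJ

Answer: 8.42 μJ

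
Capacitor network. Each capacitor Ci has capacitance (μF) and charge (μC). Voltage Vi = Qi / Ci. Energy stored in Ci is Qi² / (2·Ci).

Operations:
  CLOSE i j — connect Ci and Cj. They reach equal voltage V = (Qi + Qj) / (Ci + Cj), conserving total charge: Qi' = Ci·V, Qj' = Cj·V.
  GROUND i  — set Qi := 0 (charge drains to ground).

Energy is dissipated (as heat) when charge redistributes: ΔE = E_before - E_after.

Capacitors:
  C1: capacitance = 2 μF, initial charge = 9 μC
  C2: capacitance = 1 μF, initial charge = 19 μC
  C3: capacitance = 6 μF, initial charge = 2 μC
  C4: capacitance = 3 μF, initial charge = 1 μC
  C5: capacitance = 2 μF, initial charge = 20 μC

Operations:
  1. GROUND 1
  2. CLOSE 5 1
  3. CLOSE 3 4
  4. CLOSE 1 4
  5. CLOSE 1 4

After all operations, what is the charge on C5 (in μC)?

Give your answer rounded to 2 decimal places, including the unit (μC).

Initial: C1(2μF, Q=9μC, V=4.50V), C2(1μF, Q=19μC, V=19.00V), C3(6μF, Q=2μC, V=0.33V), C4(3μF, Q=1μC, V=0.33V), C5(2μF, Q=20μC, V=10.00V)
Op 1: GROUND 1: Q1=0; energy lost=20.250
Op 2: CLOSE 5-1: Q_total=20.00, C_total=4.00, V=5.00; Q5=10.00, Q1=10.00; dissipated=50.000
Op 3: CLOSE 3-4: Q_total=3.00, C_total=9.00, V=0.33; Q3=2.00, Q4=1.00; dissipated=0.000
Op 4: CLOSE 1-4: Q_total=11.00, C_total=5.00, V=2.20; Q1=4.40, Q4=6.60; dissipated=13.067
Op 5: CLOSE 1-4: Q_total=11.00, C_total=5.00, V=2.20; Q1=4.40, Q4=6.60; dissipated=0.000
Final charges: Q1=4.40, Q2=19.00, Q3=2.00, Q4=6.60, Q5=10.00

Answer: 10.00 μC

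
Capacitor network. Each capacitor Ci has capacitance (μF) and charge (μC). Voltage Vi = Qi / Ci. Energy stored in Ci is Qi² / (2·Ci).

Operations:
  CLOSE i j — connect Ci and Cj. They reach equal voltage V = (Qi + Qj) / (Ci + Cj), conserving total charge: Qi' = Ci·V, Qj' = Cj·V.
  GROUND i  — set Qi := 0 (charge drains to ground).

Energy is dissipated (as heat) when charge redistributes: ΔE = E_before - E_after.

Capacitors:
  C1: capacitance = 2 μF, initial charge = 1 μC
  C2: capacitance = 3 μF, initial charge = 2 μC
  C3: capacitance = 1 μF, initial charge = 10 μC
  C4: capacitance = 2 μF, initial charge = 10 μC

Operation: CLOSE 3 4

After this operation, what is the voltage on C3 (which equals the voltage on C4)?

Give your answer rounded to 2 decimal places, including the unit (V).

Answer: 6.67 V

Derivation:
Initial: C1(2μF, Q=1μC, V=0.50V), C2(3μF, Q=2μC, V=0.67V), C3(1μF, Q=10μC, V=10.00V), C4(2μF, Q=10μC, V=5.00V)
Op 1: CLOSE 3-4: Q_total=20.00, C_total=3.00, V=6.67; Q3=6.67, Q4=13.33; dissipated=8.333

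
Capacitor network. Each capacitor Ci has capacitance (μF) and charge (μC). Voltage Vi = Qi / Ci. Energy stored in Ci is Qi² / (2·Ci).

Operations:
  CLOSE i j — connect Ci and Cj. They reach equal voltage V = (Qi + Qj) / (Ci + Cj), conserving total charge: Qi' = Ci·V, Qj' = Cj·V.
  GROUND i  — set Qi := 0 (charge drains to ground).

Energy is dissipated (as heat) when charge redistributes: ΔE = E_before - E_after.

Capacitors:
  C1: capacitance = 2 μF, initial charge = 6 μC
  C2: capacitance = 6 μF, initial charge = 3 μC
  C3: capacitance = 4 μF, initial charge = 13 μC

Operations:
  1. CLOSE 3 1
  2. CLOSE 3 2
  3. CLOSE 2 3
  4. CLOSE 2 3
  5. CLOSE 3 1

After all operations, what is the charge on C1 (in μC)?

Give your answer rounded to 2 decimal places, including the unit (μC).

Initial: C1(2μF, Q=6μC, V=3.00V), C2(6μF, Q=3μC, V=0.50V), C3(4μF, Q=13μC, V=3.25V)
Op 1: CLOSE 3-1: Q_total=19.00, C_total=6.00, V=3.17; Q3=12.67, Q1=6.33; dissipated=0.042
Op 2: CLOSE 3-2: Q_total=15.67, C_total=10.00, V=1.57; Q3=6.27, Q2=9.40; dissipated=8.533
Op 3: CLOSE 2-3: Q_total=15.67, C_total=10.00, V=1.57; Q2=9.40, Q3=6.27; dissipated=0.000
Op 4: CLOSE 2-3: Q_total=15.67, C_total=10.00, V=1.57; Q2=9.40, Q3=6.27; dissipated=0.000
Op 5: CLOSE 3-1: Q_total=12.60, C_total=6.00, V=2.10; Q3=8.40, Q1=4.20; dissipated=1.707
Final charges: Q1=4.20, Q2=9.40, Q3=8.40

Answer: 4.20 μC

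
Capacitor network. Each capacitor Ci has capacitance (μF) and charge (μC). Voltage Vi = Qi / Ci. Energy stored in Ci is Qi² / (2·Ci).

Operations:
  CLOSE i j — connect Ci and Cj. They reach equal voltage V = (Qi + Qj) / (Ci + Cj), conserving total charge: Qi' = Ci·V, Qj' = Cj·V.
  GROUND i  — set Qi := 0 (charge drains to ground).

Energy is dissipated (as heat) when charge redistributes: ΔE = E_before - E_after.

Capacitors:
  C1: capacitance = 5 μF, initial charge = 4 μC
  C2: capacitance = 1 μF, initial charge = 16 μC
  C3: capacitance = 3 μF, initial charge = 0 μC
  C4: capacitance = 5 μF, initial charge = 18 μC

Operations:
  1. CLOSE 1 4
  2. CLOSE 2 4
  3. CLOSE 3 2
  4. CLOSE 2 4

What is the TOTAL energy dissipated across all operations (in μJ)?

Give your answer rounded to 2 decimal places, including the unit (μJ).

Answer: 101.49 μJ

Derivation:
Initial: C1(5μF, Q=4μC, V=0.80V), C2(1μF, Q=16μC, V=16.00V), C3(3μF, Q=0μC, V=0.00V), C4(5μF, Q=18μC, V=3.60V)
Op 1: CLOSE 1-4: Q_total=22.00, C_total=10.00, V=2.20; Q1=11.00, Q4=11.00; dissipated=9.800
Op 2: CLOSE 2-4: Q_total=27.00, C_total=6.00, V=4.50; Q2=4.50, Q4=22.50; dissipated=79.350
Op 3: CLOSE 3-2: Q_total=4.50, C_total=4.00, V=1.12; Q3=3.38, Q2=1.12; dissipated=7.594
Op 4: CLOSE 2-4: Q_total=23.62, C_total=6.00, V=3.94; Q2=3.94, Q4=19.69; dissipated=4.746
Total dissipated: 101.490 μJ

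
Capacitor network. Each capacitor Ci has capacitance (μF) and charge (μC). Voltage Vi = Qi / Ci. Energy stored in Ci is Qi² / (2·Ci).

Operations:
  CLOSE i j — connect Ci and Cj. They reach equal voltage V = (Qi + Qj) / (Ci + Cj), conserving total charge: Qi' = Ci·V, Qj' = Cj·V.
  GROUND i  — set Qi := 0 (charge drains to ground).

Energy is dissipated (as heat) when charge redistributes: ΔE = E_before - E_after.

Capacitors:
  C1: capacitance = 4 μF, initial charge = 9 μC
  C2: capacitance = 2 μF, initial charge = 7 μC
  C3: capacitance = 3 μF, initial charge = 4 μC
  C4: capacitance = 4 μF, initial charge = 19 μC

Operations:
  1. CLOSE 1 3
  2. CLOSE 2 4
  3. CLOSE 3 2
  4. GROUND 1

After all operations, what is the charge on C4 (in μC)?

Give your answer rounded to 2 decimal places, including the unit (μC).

Initial: C1(4μF, Q=9μC, V=2.25V), C2(2μF, Q=7μC, V=3.50V), C3(3μF, Q=4μC, V=1.33V), C4(4μF, Q=19μC, V=4.75V)
Op 1: CLOSE 1-3: Q_total=13.00, C_total=7.00, V=1.86; Q1=7.43, Q3=5.57; dissipated=0.720
Op 2: CLOSE 2-4: Q_total=26.00, C_total=6.00, V=4.33; Q2=8.67, Q4=17.33; dissipated=1.042
Op 3: CLOSE 3-2: Q_total=14.24, C_total=5.00, V=2.85; Q3=8.54, Q2=5.70; dissipated=3.679
Op 4: GROUND 1: Q1=0; energy lost=6.898
Final charges: Q1=0.00, Q2=5.70, Q3=8.54, Q4=17.33

Answer: 17.33 μC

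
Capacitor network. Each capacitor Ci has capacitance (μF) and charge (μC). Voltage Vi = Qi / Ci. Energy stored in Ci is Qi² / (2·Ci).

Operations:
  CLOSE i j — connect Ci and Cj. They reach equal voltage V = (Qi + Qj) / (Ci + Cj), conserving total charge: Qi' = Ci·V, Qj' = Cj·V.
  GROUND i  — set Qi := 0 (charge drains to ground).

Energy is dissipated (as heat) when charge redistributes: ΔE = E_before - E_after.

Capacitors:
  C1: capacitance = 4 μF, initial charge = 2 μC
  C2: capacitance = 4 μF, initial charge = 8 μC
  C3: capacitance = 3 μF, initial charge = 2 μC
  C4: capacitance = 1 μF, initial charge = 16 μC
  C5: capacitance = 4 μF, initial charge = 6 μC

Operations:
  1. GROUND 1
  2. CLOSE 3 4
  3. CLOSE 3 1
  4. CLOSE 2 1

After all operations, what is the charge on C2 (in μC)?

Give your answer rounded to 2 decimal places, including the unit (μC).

Initial: C1(4μF, Q=2μC, V=0.50V), C2(4μF, Q=8μC, V=2.00V), C3(3μF, Q=2μC, V=0.67V), C4(1μF, Q=16μC, V=16.00V), C5(4μF, Q=6μC, V=1.50V)
Op 1: GROUND 1: Q1=0; energy lost=0.500
Op 2: CLOSE 3-4: Q_total=18.00, C_total=4.00, V=4.50; Q3=13.50, Q4=4.50; dissipated=88.167
Op 3: CLOSE 3-1: Q_total=13.50, C_total=7.00, V=1.93; Q3=5.79, Q1=7.71; dissipated=17.357
Op 4: CLOSE 2-1: Q_total=15.71, C_total=8.00, V=1.96; Q2=7.86, Q1=7.86; dissipated=0.005
Final charges: Q1=7.86, Q2=7.86, Q3=5.79, Q4=4.50, Q5=6.00

Answer: 7.86 μC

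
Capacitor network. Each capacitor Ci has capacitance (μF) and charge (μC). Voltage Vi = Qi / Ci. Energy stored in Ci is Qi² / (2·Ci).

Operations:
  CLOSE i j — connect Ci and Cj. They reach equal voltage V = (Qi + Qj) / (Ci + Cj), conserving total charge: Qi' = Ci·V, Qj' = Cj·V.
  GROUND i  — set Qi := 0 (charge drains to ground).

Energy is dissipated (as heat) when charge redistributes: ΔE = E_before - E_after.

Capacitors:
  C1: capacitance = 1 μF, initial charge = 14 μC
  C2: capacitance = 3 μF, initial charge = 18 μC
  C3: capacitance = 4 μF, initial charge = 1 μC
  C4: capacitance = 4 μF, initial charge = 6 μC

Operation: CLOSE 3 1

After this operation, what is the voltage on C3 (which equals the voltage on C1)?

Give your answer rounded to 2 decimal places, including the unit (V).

Answer: 3.00 V

Derivation:
Initial: C1(1μF, Q=14μC, V=14.00V), C2(3μF, Q=18μC, V=6.00V), C3(4μF, Q=1μC, V=0.25V), C4(4μF, Q=6μC, V=1.50V)
Op 1: CLOSE 3-1: Q_total=15.00, C_total=5.00, V=3.00; Q3=12.00, Q1=3.00; dissipated=75.625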